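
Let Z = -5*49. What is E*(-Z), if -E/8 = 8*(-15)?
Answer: 235200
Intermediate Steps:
Z = -245
E = 960 (E = -64*(-15) = -8*(-120) = 960)
E*(-Z) = 960*(-1*(-245)) = 960*245 = 235200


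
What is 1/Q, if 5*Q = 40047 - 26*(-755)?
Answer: 5/59677 ≈ 8.3784e-5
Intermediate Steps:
Q = 59677/5 (Q = (40047 - 26*(-755))/5 = (40047 - 1*(-19630))/5 = (40047 + 19630)/5 = (1/5)*59677 = 59677/5 ≈ 11935.)
1/Q = 1/(59677/5) = 5/59677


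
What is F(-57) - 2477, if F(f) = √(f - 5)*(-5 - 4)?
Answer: -2477 - 9*I*√62 ≈ -2477.0 - 70.866*I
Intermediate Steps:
F(f) = -9*√(-5 + f) (F(f) = √(-5 + f)*(-9) = -9*√(-5 + f))
F(-57) - 2477 = -9*√(-5 - 57) - 2477 = -9*I*√62 - 2477 = -2477 - 9*I*√62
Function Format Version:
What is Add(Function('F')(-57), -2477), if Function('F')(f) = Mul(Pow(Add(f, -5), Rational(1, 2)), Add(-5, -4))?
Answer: Add(-2477, Mul(-9, I, Pow(62, Rational(1, 2)))) ≈ Add(-2477.0, Mul(-70.866, I))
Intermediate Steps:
Function('F')(f) = Mul(-9, Pow(Add(-5, f), Rational(1, 2))) (Function('F')(f) = Mul(Pow(Add(-5, f), Rational(1, 2)), -9) = Mul(-9, Pow(Add(-5, f), Rational(1, 2))))
Add(Function('F')(-57), -2477) = Add(Mul(-9, Pow(Add(-5, -57), Rational(1, 2))), -2477) = Add(Mul(-9, Pow(-62, Rational(1, 2))), -2477) = Add(Mul(-9, Mul(I, Pow(62, Rational(1, 2)))), -2477) = Add(Mul(-9, I, Pow(62, Rational(1, 2))), -2477) = Add(-2477, Mul(-9, I, Pow(62, Rational(1, 2))))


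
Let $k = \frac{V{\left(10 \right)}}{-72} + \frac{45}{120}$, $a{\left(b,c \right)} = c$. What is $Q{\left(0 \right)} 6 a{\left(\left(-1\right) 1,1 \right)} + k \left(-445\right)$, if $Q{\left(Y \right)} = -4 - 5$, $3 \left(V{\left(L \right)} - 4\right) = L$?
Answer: $- \frac{37919}{216} \approx -175.55$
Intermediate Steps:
$V{\left(L \right)} = 4 + \frac{L}{3}$
$Q{\left(Y \right)} = -9$
$k = \frac{59}{216}$ ($k = \frac{4 + \frac{1}{3} \cdot 10}{-72} + \frac{45}{120} = \left(4 + \frac{10}{3}\right) \left(- \frac{1}{72}\right) + 45 \cdot \frac{1}{120} = \frac{22}{3} \left(- \frac{1}{72}\right) + \frac{3}{8} = - \frac{11}{108} + \frac{3}{8} = \frac{59}{216} \approx 0.27315$)
$Q{\left(0 \right)} 6 a{\left(\left(-1\right) 1,1 \right)} + k \left(-445\right) = \left(-9\right) 6 \cdot 1 + \frac{59}{216} \left(-445\right) = \left(-54\right) 1 - \frac{26255}{216} = -54 - \frac{26255}{216} = - \frac{37919}{216}$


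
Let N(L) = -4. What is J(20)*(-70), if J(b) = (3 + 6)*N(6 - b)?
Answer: 2520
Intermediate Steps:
J(b) = -36 (J(b) = (3 + 6)*(-4) = 9*(-4) = -36)
J(20)*(-70) = -36*(-70) = 2520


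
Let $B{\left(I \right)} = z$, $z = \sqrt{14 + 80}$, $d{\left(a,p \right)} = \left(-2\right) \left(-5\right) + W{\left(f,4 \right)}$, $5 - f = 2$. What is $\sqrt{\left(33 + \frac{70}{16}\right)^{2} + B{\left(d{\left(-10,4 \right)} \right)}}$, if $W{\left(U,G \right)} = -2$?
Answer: $\frac{\sqrt{89401 + 64 \sqrt{94}}}{8} \approx 37.504$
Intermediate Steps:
$f = 3$ ($f = 5 - 2 = 3$)
$d{\left(a,p \right)} = 8$ ($d{\left(a,p \right)} = \left(-2\right) \left(-5\right) - 2 = 10 - 2 = 8$)
$z = \sqrt{94} \approx 9.6954$
$B{\left(I \right)} = \sqrt{94}$
$\sqrt{\left(33 + \frac{70}{16}\right)^{2} + B{\left(d{\left(-10,4 \right)} \right)}} = \sqrt{\left(33 + \frac{70}{16}\right)^{2} + \sqrt{94}} = \sqrt{\left(33 + 70 \cdot \frac{1}{16}\right)^{2} + \sqrt{94}} = \sqrt{\left(33 + \frac{35}{8}\right)^{2} + \sqrt{94}} = \sqrt{\left(\frac{299}{8}\right)^{2} + \sqrt{94}} = \sqrt{\frac{89401}{64} + \sqrt{94}}$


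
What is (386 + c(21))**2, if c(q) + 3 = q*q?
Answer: 678976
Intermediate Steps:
c(q) = -3 + q**2 (c(q) = -3 + q*q = -3 + q**2)
(386 + c(21))**2 = (386 + (-3 + 21**2))**2 = (386 + (-3 + 441))**2 = (386 + 438)**2 = 824**2 = 678976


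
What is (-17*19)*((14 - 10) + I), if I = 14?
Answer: -5814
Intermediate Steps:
(-17*19)*((14 - 10) + I) = (-17*19)*((14 - 10) + 14) = -323*(4 + 14) = -323*18 = -5814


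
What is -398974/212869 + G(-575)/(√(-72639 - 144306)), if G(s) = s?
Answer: -398974/212869 + 115*I*√24105/14463 ≈ -1.8743 + 1.2345*I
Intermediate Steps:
-398974/212869 + G(-575)/(√(-72639 - 144306)) = -398974/212869 - 575/√(-72639 - 144306) = -398974*1/212869 - 575*(-I*√24105/72315) = -398974/212869 - 575*(-I*√24105/72315) = -398974/212869 - (-115)*I*√24105/14463 = -398974/212869 + 115*I*√24105/14463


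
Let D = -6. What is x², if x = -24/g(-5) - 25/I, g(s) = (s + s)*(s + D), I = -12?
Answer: 1515361/435600 ≈ 3.4788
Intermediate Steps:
g(s) = 2*s*(-6 + s) (g(s) = (s + s)*(s - 6) = (2*s)*(-6 + s) = 2*s*(-6 + s))
x = 1231/660 (x = -24*(-1/(10*(-6 - 5))) - 25/(-12) = -24/(2*(-5)*(-11)) - 25*(-1/12) = -24/110 + 25/12 = -24*1/110 + 25/12 = -12/55 + 25/12 = 1231/660 ≈ 1.8652)
x² = (1231/660)² = 1515361/435600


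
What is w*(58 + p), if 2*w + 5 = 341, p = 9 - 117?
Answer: -8400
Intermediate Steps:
p = -108
w = 168 (w = -5/2 + (½)*341 = -5/2 + 341/2 = 168)
w*(58 + p) = 168*(58 - 108) = 168*(-50) = -8400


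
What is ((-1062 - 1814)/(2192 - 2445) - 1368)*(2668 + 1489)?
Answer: -1426798796/253 ≈ -5.6395e+6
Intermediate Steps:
((-1062 - 1814)/(2192 - 2445) - 1368)*(2668 + 1489) = (-2876/(-253) - 1368)*4157 = (-2876*(-1/253) - 1368)*4157 = (2876/253 - 1368)*4157 = -343228/253*4157 = -1426798796/253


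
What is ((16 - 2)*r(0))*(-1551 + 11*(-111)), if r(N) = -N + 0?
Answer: 0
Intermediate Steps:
r(N) = -N
((16 - 2)*r(0))*(-1551 + 11*(-111)) = ((16 - 2)*(-1*0))*(-1551 + 11*(-111)) = (14*0)*(-1551 - 1221) = 0*(-2772) = 0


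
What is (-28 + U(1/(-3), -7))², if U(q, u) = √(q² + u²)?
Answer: (84 - √442)²/9 ≈ 440.67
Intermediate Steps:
(-28 + U(1/(-3), -7))² = (-28 + √((1/(-3))² + (-7)²))² = (-28 + √((-⅓)² + 49))² = (-28 + √(⅑ + 49))² = (-28 + √(442/9))² = (-28 + √442/3)²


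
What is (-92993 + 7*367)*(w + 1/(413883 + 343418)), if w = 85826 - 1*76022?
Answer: -59396632040/67 ≈ -8.8652e+8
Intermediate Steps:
w = 9804 (w = 85826 - 76022 = 9804)
(-92993 + 7*367)*(w + 1/(413883 + 343418)) = (-92993 + 7*367)*(9804 + 1/(413883 + 343418)) = (-92993 + 2569)*(9804 + 1/757301) = -90424*(9804 + 1/757301) = -90424*7424579005/757301 = -59396632040/67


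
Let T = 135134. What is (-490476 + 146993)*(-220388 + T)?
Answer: 29283299682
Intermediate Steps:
(-490476 + 146993)*(-220388 + T) = (-490476 + 146993)*(-220388 + 135134) = -343483*(-85254) = 29283299682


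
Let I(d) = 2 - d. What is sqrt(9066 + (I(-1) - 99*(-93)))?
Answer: 2*sqrt(4569) ≈ 135.19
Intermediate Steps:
sqrt(9066 + (I(-1) - 99*(-93))) = sqrt(9066 + ((2 - 1*(-1)) - 99*(-93))) = sqrt(9066 + ((2 + 1) + 9207)) = sqrt(9066 + (3 + 9207)) = sqrt(9066 + 9210) = sqrt(18276) = 2*sqrt(4569)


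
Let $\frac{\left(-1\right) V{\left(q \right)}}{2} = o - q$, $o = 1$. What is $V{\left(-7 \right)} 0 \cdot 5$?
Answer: $0$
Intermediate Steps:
$V{\left(q \right)} = -2 + 2 q$ ($V{\left(q \right)} = - 2 \left(1 - q\right) = -2 + 2 q$)
$V{\left(-7 \right)} 0 \cdot 5 = \left(-2 + 2 \left(-7\right)\right) 0 \cdot 5 = \left(-2 - 14\right) 0 = \left(-16\right) 0 = 0$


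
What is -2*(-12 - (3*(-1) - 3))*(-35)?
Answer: -420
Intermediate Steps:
-2*(-12 - (3*(-1) - 3))*(-35) = -2*(-12 - (-3 - 3))*(-35) = -2*(-12 - 1*(-6))*(-35) = -2*(-12 + 6)*(-35) = -2*(-6)*(-35) = 12*(-35) = -420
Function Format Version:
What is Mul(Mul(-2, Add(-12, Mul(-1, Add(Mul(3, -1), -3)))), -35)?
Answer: -420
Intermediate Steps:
Mul(Mul(-2, Add(-12, Mul(-1, Add(Mul(3, -1), -3)))), -35) = Mul(Mul(-2, Add(-12, Mul(-1, Add(-3, -3)))), -35) = Mul(Mul(-2, Add(-12, Mul(-1, -6))), -35) = Mul(Mul(-2, Add(-12, 6)), -35) = Mul(Mul(-2, -6), -35) = Mul(12, -35) = -420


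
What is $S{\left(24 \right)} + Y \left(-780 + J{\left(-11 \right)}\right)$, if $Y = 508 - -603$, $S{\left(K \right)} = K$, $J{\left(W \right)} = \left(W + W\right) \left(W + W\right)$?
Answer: $-328832$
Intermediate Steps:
$J{\left(W \right)} = 4 W^{2}$ ($J{\left(W \right)} = 2 W 2 W = 4 W^{2}$)
$Y = 1111$ ($Y = 508 + 603 = 1111$)
$S{\left(24 \right)} + Y \left(-780 + J{\left(-11 \right)}\right) = 24 + 1111 \left(-780 + 4 \left(-11\right)^{2}\right) = 24 + 1111 \left(-780 + 4 \cdot 121\right) = 24 + 1111 \left(-780 + 484\right) = 24 + 1111 \left(-296\right) = 24 - 328856 = -328832$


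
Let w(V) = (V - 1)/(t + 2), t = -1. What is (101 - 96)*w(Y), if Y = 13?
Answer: 60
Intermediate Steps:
w(V) = -1 + V (w(V) = (V - 1)/(-1 + 2) = (-1 + V)/1 = (-1 + V)*1 = -1 + V)
(101 - 96)*w(Y) = (101 - 96)*(-1 + 13) = 5*12 = 60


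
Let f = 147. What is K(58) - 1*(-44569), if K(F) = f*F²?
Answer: 539077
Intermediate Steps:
K(F) = 147*F²
K(58) - 1*(-44569) = 147*58² - 1*(-44569) = 147*3364 + 44569 = 494508 + 44569 = 539077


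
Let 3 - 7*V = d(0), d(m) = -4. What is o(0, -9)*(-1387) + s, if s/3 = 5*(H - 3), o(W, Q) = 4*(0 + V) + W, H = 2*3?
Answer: -5503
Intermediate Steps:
H = 6
V = 1 (V = 3/7 - ⅐*(-4) = 3/7 + 4/7 = 1)
o(W, Q) = 4 + W (o(W, Q) = 4*(0 + 1) + W = 4*1 + W = 4 + W)
s = 45 (s = 3*(5*(6 - 3)) = 3*(5*3) = 3*15 = 45)
o(0, -9)*(-1387) + s = (4 + 0)*(-1387) + 45 = 4*(-1387) + 45 = -5548 + 45 = -5503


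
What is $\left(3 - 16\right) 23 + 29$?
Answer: $-270$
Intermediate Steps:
$\left(3 - 16\right) 23 + 29 = \left(-13\right) 23 + 29 = -299 + 29 = -270$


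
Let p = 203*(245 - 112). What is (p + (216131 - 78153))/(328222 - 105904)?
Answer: 164977/222318 ≈ 0.74208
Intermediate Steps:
p = 26999 (p = 203*133 = 26999)
(p + (216131 - 78153))/(328222 - 105904) = (26999 + (216131 - 78153))/(328222 - 105904) = (26999 + 137978)/222318 = 164977*(1/222318) = 164977/222318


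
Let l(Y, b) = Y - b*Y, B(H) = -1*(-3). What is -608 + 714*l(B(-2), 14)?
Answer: -28454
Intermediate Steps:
B(H) = 3
l(Y, b) = Y - Y*b
-608 + 714*l(B(-2), 14) = -608 + 714*(3*(1 - 1*14)) = -608 + 714*(3*(1 - 14)) = -608 + 714*(3*(-13)) = -608 + 714*(-39) = -608 - 27846 = -28454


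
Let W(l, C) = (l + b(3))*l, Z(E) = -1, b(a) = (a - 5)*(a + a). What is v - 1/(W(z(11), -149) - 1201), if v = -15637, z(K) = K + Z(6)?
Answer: -19092776/1221 ≈ -15637.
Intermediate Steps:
b(a) = 2*a*(-5 + a) (b(a) = (-5 + a)*(2*a) = 2*a*(-5 + a))
z(K) = -1 + K (z(K) = K - 1 = -1 + K)
W(l, C) = l*(-12 + l) (W(l, C) = (l + 2*3*(-5 + 3))*l = (l + 2*3*(-2))*l = (l - 12)*l = (-12 + l)*l = l*(-12 + l))
v - 1/(W(z(11), -149) - 1201) = -15637 - 1/((-1 + 11)*(-12 + (-1 + 11)) - 1201) = -15637 - 1/(10*(-12 + 10) - 1201) = -15637 - 1/(10*(-2) - 1201) = -15637 - 1/(-20 - 1201) = -15637 - 1/(-1221) = -15637 - 1*(-1/1221) = -15637 + 1/1221 = -19092776/1221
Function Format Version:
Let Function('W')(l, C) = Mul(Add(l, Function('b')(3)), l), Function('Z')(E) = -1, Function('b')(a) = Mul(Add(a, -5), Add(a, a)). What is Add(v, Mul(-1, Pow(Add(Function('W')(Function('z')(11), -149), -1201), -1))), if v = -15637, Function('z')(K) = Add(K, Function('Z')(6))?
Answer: Rational(-19092776, 1221) ≈ -15637.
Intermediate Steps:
Function('b')(a) = Mul(2, a, Add(-5, a)) (Function('b')(a) = Mul(Add(-5, a), Mul(2, a)) = Mul(2, a, Add(-5, a)))
Function('z')(K) = Add(-1, K) (Function('z')(K) = Add(K, -1) = Add(-1, K))
Function('W')(l, C) = Mul(l, Add(-12, l)) (Function('W')(l, C) = Mul(Add(l, Mul(2, 3, Add(-5, 3))), l) = Mul(Add(l, Mul(2, 3, -2)), l) = Mul(Add(l, -12), l) = Mul(Add(-12, l), l) = Mul(l, Add(-12, l)))
Add(v, Mul(-1, Pow(Add(Function('W')(Function('z')(11), -149), -1201), -1))) = Add(-15637, Mul(-1, Pow(Add(Mul(Add(-1, 11), Add(-12, Add(-1, 11))), -1201), -1))) = Add(-15637, Mul(-1, Pow(Add(Mul(10, Add(-12, 10)), -1201), -1))) = Add(-15637, Mul(-1, Pow(Add(Mul(10, -2), -1201), -1))) = Add(-15637, Mul(-1, Pow(Add(-20, -1201), -1))) = Add(-15637, Mul(-1, Pow(-1221, -1))) = Add(-15637, Mul(-1, Rational(-1, 1221))) = Add(-15637, Rational(1, 1221)) = Rational(-19092776, 1221)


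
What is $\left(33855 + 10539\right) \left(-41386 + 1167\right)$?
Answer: $-1785482286$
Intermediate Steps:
$\left(33855 + 10539\right) \left(-41386 + 1167\right) = 44394 \left(-40219\right) = -1785482286$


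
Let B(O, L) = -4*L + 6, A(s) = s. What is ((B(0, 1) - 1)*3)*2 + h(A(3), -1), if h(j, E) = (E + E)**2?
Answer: 10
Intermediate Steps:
h(j, E) = 4*E**2 (h(j, E) = (2*E)**2 = 4*E**2)
B(O, L) = 6 - 4*L
((B(0, 1) - 1)*3)*2 + h(A(3), -1) = (((6 - 4*1) - 1)*3)*2 + 4*(-1)**2 = (((6 - 4) - 1)*3)*2 + 4*1 = ((2 - 1)*3)*2 + 4 = (1*3)*2 + 4 = 3*2 + 4 = 6 + 4 = 10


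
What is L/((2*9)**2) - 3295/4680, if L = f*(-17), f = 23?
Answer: -16097/8424 ≈ -1.9109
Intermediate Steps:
L = -391 (L = 23*(-17) = -391)
L/((2*9)**2) - 3295/4680 = -391/((2*9)**2) - 3295/4680 = -391/(18**2) - 3295*1/4680 = -391/324 - 659/936 = -16097/8424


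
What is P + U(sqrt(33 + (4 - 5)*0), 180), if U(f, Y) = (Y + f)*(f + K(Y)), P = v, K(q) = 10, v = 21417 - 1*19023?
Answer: 4227 + 190*sqrt(33) ≈ 5318.5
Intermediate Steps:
v = 2394 (v = 21417 - 19023 = 2394)
P = 2394
U(f, Y) = (10 + f)*(Y + f) (U(f, Y) = (Y + f)*(f + 10) = (Y + f)*(10 + f) = (10 + f)*(Y + f))
P + U(sqrt(33 + (4 - 5)*0), 180) = 2394 + ((sqrt(33 + (4 - 5)*0))**2 + 10*180 + 10*sqrt(33 + (4 - 5)*0) + 180*sqrt(33 + (4 - 5)*0)) = 2394 + ((sqrt(33 - 1*0))**2 + 1800 + 10*sqrt(33 - 1*0) + 180*sqrt(33 - 1*0)) = 2394 + ((sqrt(33 + 0))**2 + 1800 + 10*sqrt(33 + 0) + 180*sqrt(33 + 0)) = 2394 + ((sqrt(33))**2 + 1800 + 10*sqrt(33) + 180*sqrt(33)) = 2394 + (33 + 1800 + 10*sqrt(33) + 180*sqrt(33)) = 2394 + (1833 + 190*sqrt(33)) = 4227 + 190*sqrt(33)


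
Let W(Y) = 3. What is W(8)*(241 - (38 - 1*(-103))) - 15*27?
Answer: -105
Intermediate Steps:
W(8)*(241 - (38 - 1*(-103))) - 15*27 = 3*(241 - (38 - 1*(-103))) - 15*27 = 3*(241 - (38 + 103)) - 405 = 3*(241 - 1*141) - 405 = 3*(241 - 141) - 405 = 3*100 - 405 = 300 - 405 = -105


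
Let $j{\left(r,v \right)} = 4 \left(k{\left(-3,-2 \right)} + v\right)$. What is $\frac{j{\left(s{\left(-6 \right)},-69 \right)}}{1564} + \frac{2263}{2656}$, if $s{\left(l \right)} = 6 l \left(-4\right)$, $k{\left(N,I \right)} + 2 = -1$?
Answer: $\frac{693601}{1038496} \approx 0.66789$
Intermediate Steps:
$k{\left(N,I \right)} = -3$ ($k{\left(N,I \right)} = -2 - 1 = -3$)
$s{\left(l \right)} = - 24 l$
$j{\left(r,v \right)} = -12 + 4 v$ ($j{\left(r,v \right)} = 4 \left(-3 + v\right) = -12 + 4 v$)
$\frac{j{\left(s{\left(-6 \right)},-69 \right)}}{1564} + \frac{2263}{2656} = \frac{-12 + 4 \left(-69\right)}{1564} + \frac{2263}{2656} = \left(-12 - 276\right) \frac{1}{1564} + 2263 \cdot \frac{1}{2656} = \left(-288\right) \frac{1}{1564} + \frac{2263}{2656} = - \frac{72}{391} + \frac{2263}{2656} = \frac{693601}{1038496}$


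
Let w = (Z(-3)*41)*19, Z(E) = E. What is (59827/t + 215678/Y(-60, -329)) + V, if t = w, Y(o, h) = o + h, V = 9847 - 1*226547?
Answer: -197527765289/909093 ≈ -2.1728e+5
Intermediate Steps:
V = -216700 (V = 9847 - 226547 = -216700)
Y(o, h) = h + o
w = -2337 (w = -3*41*19 = -123*19 = -2337)
t = -2337
(59827/t + 215678/Y(-60, -329)) + V = (59827/(-2337) + 215678/(-329 - 60)) - 216700 = (59827*(-1/2337) + 215678/(-389)) - 216700 = (-59827/2337 + 215678*(-1/389)) - 216700 = (-59827/2337 - 215678/389) - 216700 = -527312189/909093 - 216700 = -197527765289/909093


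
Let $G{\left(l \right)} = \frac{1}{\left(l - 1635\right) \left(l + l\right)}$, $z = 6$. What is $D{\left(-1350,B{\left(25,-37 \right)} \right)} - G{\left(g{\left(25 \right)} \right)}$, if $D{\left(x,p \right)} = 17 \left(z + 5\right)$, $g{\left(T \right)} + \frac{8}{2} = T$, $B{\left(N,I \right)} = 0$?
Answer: $\frac{12676357}{67788} \approx 187.0$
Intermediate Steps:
$g{\left(T \right)} = -4 + T$
$G{\left(l \right)} = \frac{1}{2 l \left(-1635 + l\right)}$ ($G{\left(l \right)} = \frac{1}{\left(-1635 + l\right) 2 l} = \frac{1}{2 l \left(-1635 + l\right)}$)
$D{\left(x,p \right)} = 187$ ($D{\left(x,p \right)} = 17 \left(6 + 5\right) = 17 \cdot 11 = 187$)
$D{\left(-1350,B{\left(25,-37 \right)} \right)} - G{\left(g{\left(25 \right)} \right)} = 187 - \frac{1}{2 \left(-4 + 25\right) \left(-1635 + \left(-4 + 25\right)\right)} = 187 - \frac{1}{2 \cdot 21 \left(-1635 + 21\right)} = 187 - \frac{1}{2} \cdot \frac{1}{21} \frac{1}{-1614} = 187 - \frac{1}{2} \cdot \frac{1}{21} \left(- \frac{1}{1614}\right) = 187 - - \frac{1}{67788} = 187 + \frac{1}{67788} = \frac{12676357}{67788}$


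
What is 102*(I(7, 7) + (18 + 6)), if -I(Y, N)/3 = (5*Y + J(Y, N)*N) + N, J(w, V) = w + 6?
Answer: -38250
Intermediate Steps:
J(w, V) = 6 + w
I(Y, N) = -15*Y - 3*N - 3*N*(6 + Y) (I(Y, N) = -3*((5*Y + (6 + Y)*N) + N) = -3*((5*Y + N*(6 + Y)) + N) = -3*(N + 5*Y + N*(6 + Y)) = -15*Y - 3*N - 3*N*(6 + Y))
102*(I(7, 7) + (18 + 6)) = 102*((-15*7 - 3*7 - 3*7*(6 + 7)) + (18 + 6)) = 102*((-105 - 21 - 3*7*13) + 24) = 102*((-105 - 21 - 273) + 24) = 102*(-399 + 24) = 102*(-375) = -38250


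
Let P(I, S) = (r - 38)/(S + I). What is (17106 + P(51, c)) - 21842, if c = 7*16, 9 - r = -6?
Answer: -771991/163 ≈ -4736.1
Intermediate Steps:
r = 15 (r = 9 - 1*(-6) = 9 + 6 = 15)
c = 112
P(I, S) = -23/(I + S) (P(I, S) = (15 - 38)/(S + I) = -23/(I + S))
(17106 + P(51, c)) - 21842 = (17106 - 23/(51 + 112)) - 21842 = (17106 - 23/163) - 21842 = 2788255/163 - 21842 = -771991/163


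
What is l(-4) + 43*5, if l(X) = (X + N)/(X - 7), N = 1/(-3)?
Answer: 7108/33 ≈ 215.39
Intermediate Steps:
N = -⅓ ≈ -0.33333
l(X) = (-⅓ + X)/(-7 + X) (l(X) = (X - ⅓)/(X - 7) = (-⅓ + X)/(-7 + X))
l(-4) + 43*5 = (-⅓ - 4)/(-7 - 4) + 43*5 = -13/3/(-11) + 215 = -1/11*(-13/3) + 215 = 13/33 + 215 = 7108/33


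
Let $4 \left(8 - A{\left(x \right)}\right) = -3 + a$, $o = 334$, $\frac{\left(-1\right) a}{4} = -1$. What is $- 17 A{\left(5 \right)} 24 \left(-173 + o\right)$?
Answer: $-509082$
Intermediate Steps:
$a = 4$ ($a = \left(-4\right) \left(-1\right) = 4$)
$A{\left(x \right)} = \frac{31}{4}$ ($A{\left(x \right)} = 8 - \frac{-3 + 4}{4} = 8 - \frac{1}{4} = \frac{31}{4}$)
$- 17 A{\left(5 \right)} 24 \left(-173 + o\right) = \left(-17\right) \frac{31}{4} \cdot 24 \left(-173 + 334\right) = \left(- \frac{527}{4}\right) 24 \cdot 161 = \left(-3162\right) 161 = -509082$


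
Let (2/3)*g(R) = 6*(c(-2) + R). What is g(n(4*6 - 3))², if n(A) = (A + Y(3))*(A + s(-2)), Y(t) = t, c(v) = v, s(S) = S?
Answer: 16695396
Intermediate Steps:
n(A) = (-2 + A)*(3 + A) (n(A) = (A + 3)*(A - 2) = (3 + A)*(-2 + A) = (-2 + A)*(3 + A))
g(R) = -18 + 9*R (g(R) = 3*(6*(-2 + R))/2 = 3*(-12 + 6*R)/2 = -18 + 9*R)
g(n(4*6 - 3))² = (-18 + 9*(-6 + (4*6 - 3) + (4*6 - 3)²))² = (-18 + 9*(-6 + (24 - 3) + (24 - 3)²))² = (-18 + 9*(-6 + 21 + 21²))² = (-18 + 9*(-6 + 21 + 441))² = (-18 + 9*456)² = (-18 + 4104)² = 4086² = 16695396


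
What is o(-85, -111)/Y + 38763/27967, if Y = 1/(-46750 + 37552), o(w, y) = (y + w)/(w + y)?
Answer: -257201703/27967 ≈ -9196.6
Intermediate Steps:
o(w, y) = 1 (o(w, y) = (w + y)/(w + y) = 1)
Y = -1/9198 (Y = 1/(-9198) = -1/9198 ≈ -0.00010872)
o(-85, -111)/Y + 38763/27967 = 1/(-1/9198) + 38763/27967 = 1*(-9198) + 38763*(1/27967) = -9198 + 38763/27967 = -257201703/27967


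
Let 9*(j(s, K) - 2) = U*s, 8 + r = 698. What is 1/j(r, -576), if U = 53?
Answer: 3/12196 ≈ 0.00024598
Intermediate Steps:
r = 690 (r = -8 + 698 = 690)
j(s, K) = 2 + 53*s/9 (j(s, K) = 2 + (53*s)/9 = 2 + 53*s/9)
1/j(r, -576) = 1/(2 + (53/9)*690) = 1/(2 + 12190/3) = 1/(12196/3) = 3/12196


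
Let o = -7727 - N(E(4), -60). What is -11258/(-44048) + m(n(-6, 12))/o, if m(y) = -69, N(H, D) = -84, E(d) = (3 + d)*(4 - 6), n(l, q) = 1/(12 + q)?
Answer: 44542103/168329432 ≈ 0.26461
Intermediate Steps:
E(d) = -6 - 2*d (E(d) = (3 + d)*(-2) = -6 - 2*d)
o = -7643 (o = -7727 - 1*(-84) = -7727 + 84 = -7643)
-11258/(-44048) + m(n(-6, 12))/o = -11258/(-44048) - 69/(-7643) = -11258*(-1/44048) - 69*(-1/7643) = 5629/22024 + 69/7643 = 44542103/168329432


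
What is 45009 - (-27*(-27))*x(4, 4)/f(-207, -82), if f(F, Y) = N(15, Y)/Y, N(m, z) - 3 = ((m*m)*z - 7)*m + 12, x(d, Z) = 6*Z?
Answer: 173039679/3845 ≈ 45004.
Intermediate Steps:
N(m, z) = 15 + m*(-7 + z*m**2) (N(m, z) = 3 + (((m*m)*z - 7)*m + 12) = 3 + ((m**2*z - 7)*m + 12) = 3 + ((z*m**2 - 7)*m + 12) = 3 + ((-7 + z*m**2)*m + 12) = 3 + (m*(-7 + z*m**2) + 12) = 3 + (12 + m*(-7 + z*m**2)) = 15 + m*(-7 + z*m**2))
f(F, Y) = (-90 + 3375*Y)/Y (f(F, Y) = (15 - 7*15 + Y*15**3)/Y = (15 - 105 + Y*3375)/Y = (15 - 105 + 3375*Y)/Y = (-90 + 3375*Y)/Y)
45009 - (-27*(-27))*x(4, 4)/f(-207, -82) = 45009 - (-27*(-27))*(6*4)/(3375 - 90/(-82)) = 45009 - 729*24/(3375 - 90*(-1/82)) = 45009 - 17496/(3375 + 45/41) = 45009 - 17496/138420/41 = 45009 - 17496*41/138420 = 45009 - 1*19926/3845 = 45009 - 19926/3845 = 173039679/3845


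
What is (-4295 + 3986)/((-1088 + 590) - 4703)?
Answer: 309/5201 ≈ 0.059412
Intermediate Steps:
(-4295 + 3986)/((-1088 + 590) - 4703) = -309/(-498 - 4703) = -309/(-5201) = -309*(-1/5201) = 309/5201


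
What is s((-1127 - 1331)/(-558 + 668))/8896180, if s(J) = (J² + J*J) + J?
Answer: 2953287/26910944500 ≈ 0.00010974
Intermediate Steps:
s(J) = J + 2*J² (s(J) = (J² + J²) + J = 2*J² + J = J + 2*J²)
s((-1127 - 1331)/(-558 + 668))/8896180 = (((-1127 - 1331)/(-558 + 668))*(1 + 2*((-1127 - 1331)/(-558 + 668))))/8896180 = ((-2458/110)*(1 + 2*(-2458/110)))*(1/8896180) = ((-2458*1/110)*(1 + 2*(-2458*1/110)))*(1/8896180) = -1229*(1 + 2*(-1229/55))/55*(1/8896180) = -1229*(1 - 2458/55)/55*(1/8896180) = -1229/55*(-2403/55)*(1/8896180) = (2953287/3025)*(1/8896180) = 2953287/26910944500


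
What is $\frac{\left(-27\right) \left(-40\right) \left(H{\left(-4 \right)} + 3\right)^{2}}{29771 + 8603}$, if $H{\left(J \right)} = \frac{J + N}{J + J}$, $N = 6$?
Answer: $\frac{16335}{76748} \approx 0.21284$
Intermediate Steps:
$H{\left(J \right)} = \frac{6 + J}{2 J}$ ($H{\left(J \right)} = \frac{J + 6}{J + J} = \frac{6 + J}{2 J}$)
$\frac{\left(-27\right) \left(-40\right) \left(H{\left(-4 \right)} + 3\right)^{2}}{29771 + 8603} = \frac{\left(-27\right) \left(-40\right) \left(\frac{6 - 4}{2 \left(-4\right)} + 3\right)^{2}}{29771 + 8603} = \frac{1080 \left(\frac{1}{2} \left(- \frac{1}{4}\right) 2 + 3\right)^{2}}{38374} = 1080 \left(- \frac{1}{4} + 3\right)^{2} \cdot \frac{1}{38374} = 1080 \left(\frac{11}{4}\right)^{2} \cdot \frac{1}{38374} = 1080 \cdot \frac{121}{16} \cdot \frac{1}{38374} = \frac{16335}{2} \cdot \frac{1}{38374} = \frac{16335}{76748}$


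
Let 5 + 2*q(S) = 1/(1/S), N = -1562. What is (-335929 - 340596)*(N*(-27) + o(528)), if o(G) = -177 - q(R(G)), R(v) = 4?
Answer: -56824717375/2 ≈ -2.8412e+10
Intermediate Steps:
q(S) = -5/2 + S/2 (q(S) = -5/2 + 1/(2*(1/S)) = -5/2 + S/2)
o(G) = -353/2 (o(G) = -177 - (-5/2 + (½)*4) = -177 - (-5/2 + 2) = -177 - 1*(-½) = -177 + ½ = -353/2)
(-335929 - 340596)*(N*(-27) + o(528)) = (-335929 - 340596)*(-1562*(-27) - 353/2) = -676525*(42174 - 353/2) = -676525*83995/2 = -56824717375/2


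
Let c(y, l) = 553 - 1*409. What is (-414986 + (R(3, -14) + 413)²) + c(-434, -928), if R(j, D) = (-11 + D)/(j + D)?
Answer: -29329258/121 ≈ -2.4239e+5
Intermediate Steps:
c(y, l) = 144 (c(y, l) = 553 - 409 = 144)
R(j, D) = (-11 + D)/(D + j)
(-414986 + (R(3, -14) + 413)²) + c(-434, -928) = (-414986 + ((-11 - 14)/(-14 + 3) + 413)²) + 144 = (-414986 + (-25/(-11) + 413)²) + 144 = (-414986 + (-1/11*(-25) + 413)²) + 144 = (-414986 + (25/11 + 413)²) + 144 = (-414986 + (4568/11)²) + 144 = (-414986 + 20866624/121) + 144 = -29346682/121 + 144 = -29329258/121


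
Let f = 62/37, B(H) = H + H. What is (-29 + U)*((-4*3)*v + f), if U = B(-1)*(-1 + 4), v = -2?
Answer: -33250/37 ≈ -898.65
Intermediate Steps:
B(H) = 2*H
f = 62/37 (f = 62*(1/37) = 62/37 ≈ 1.6757)
U = -6 (U = (2*(-1))*(-1 + 4) = -2*3 = -6)
(-29 + U)*((-4*3)*v + f) = (-29 - 6)*(-4*3*(-2) + 62/37) = -35*(-12*(-2) + 62/37) = -35*(24 + 62/37) = -35*950/37 = -33250/37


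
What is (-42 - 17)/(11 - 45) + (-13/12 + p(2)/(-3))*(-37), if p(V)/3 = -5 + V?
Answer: -14113/204 ≈ -69.181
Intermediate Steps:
p(V) = -15 + 3*V (p(V) = 3*(-5 + V) = -15 + 3*V)
(-42 - 17)/(11 - 45) + (-13/12 + p(2)/(-3))*(-37) = (-42 - 17)/(11 - 45) + (-13/12 + (-15 + 3*2)/(-3))*(-37) = -59/(-34) + (-13*1/12 + (-15 + 6)*(-⅓))*(-37) = -59*(-1/34) + (-13/12 - 9*(-⅓))*(-37) = 59/34 + (-13/12 + 3)*(-37) = 59/34 + (23/12)*(-37) = 59/34 - 851/12 = -14113/204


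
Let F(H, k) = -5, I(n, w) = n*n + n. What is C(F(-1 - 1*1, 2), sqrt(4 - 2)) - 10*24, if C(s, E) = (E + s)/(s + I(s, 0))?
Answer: -721/3 + sqrt(2)/15 ≈ -240.24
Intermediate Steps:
I(n, w) = n + n**2 (I(n, w) = n**2 + n = n + n**2)
C(s, E) = (E + s)/(s + s*(1 + s))
C(F(-1 - 1*1, 2), sqrt(4 - 2)) - 10*24 = (sqrt(4 - 2) - 5)/((-5)*(2 - 5)) - 10*24 = -1/5*(sqrt(2) - 5)/(-3) - 240 = -1/5*(-1/3)*(-5 + sqrt(2)) - 240 = (-1/3 + sqrt(2)/15) - 240 = -721/3 + sqrt(2)/15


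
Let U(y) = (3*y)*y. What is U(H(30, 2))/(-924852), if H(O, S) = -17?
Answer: -289/308284 ≈ -0.00093745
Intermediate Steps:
U(y) = 3*y²
U(H(30, 2))/(-924852) = (3*(-17)²)/(-924852) = (3*289)*(-1/924852) = 867*(-1/924852) = -289/308284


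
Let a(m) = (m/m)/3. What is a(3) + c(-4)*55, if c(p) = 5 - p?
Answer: 1486/3 ≈ 495.33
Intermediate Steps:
a(m) = ⅓ (a(m) = 1*(⅓) = ⅓)
a(3) + c(-4)*55 = ⅓ + (5 - 1*(-4))*55 = ⅓ + (5 + 4)*55 = ⅓ + 9*55 = ⅓ + 495 = 1486/3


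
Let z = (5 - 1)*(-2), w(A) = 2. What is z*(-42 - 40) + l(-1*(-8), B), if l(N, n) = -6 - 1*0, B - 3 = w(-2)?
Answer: 650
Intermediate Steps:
B = 5 (B = 3 + 2 = 5)
l(N, n) = -6 (l(N, n) = -6 + 0 = -6)
z = -8 (z = 4*(-2) = -8)
z*(-42 - 40) + l(-1*(-8), B) = -8*(-42 - 40) - 6 = -8*(-82) - 6 = 656 - 6 = 650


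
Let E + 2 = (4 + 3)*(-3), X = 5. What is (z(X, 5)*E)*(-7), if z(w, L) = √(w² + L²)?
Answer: 805*√2 ≈ 1138.4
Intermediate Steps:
z(w, L) = √(L² + w²)
E = -23 (E = -2 + (4 + 3)*(-3) = -2 + 7*(-3) = -2 - 21 = -23)
(z(X, 5)*E)*(-7) = (√(5² + 5²)*(-23))*(-7) = (√(25 + 25)*(-23))*(-7) = (√50*(-23))*(-7) = ((5*√2)*(-23))*(-7) = -115*√2*(-7) = 805*√2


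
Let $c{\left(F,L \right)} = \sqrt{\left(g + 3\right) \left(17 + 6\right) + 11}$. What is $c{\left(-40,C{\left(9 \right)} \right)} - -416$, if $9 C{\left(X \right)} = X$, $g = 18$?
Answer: $416 + \sqrt{494} \approx 438.23$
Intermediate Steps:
$C{\left(X \right)} = \frac{X}{9}$
$c{\left(F,L \right)} = \sqrt{494}$ ($c{\left(F,L \right)} = \sqrt{\left(18 + 3\right) \left(17 + 6\right) + 11} = \sqrt{21 \cdot 23 + 11} = \sqrt{483 + 11} = \sqrt{494}$)
$c{\left(-40,C{\left(9 \right)} \right)} - -416 = \sqrt{494} - -416 = \sqrt{494} + 416 = 416 + \sqrt{494}$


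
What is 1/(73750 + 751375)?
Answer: 1/825125 ≈ 1.2119e-6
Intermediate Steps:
1/(73750 + 751375) = 1/825125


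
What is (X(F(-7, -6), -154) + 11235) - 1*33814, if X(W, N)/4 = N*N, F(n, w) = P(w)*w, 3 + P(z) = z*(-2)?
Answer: 72285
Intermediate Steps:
P(z) = -3 - 2*z (P(z) = -3 + z*(-2) = -3 - 2*z)
F(n, w) = w*(-3 - 2*w) (F(n, w) = (-3 - 2*w)*w = w*(-3 - 2*w))
X(W, N) = 4*N² (X(W, N) = 4*(N*N) = 4*N²)
(X(F(-7, -6), -154) + 11235) - 1*33814 = (4*(-154)² + 11235) - 1*33814 = (4*23716 + 11235) - 33814 = (94864 + 11235) - 33814 = 106099 - 33814 = 72285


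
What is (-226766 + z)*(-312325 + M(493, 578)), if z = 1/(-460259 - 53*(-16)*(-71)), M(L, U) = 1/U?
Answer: 926355931287724949/13079562 ≈ 7.0825e+10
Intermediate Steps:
z = -1/520467 (z = 1/(-460259 + 848*(-71)) = 1/(-460259 - 60208) = 1/(-520467) = -1/520467 ≈ -1.9214e-6)
(-226766 + z)*(-312325 + M(493, 578)) = (-226766 - 1/520467)*(-312325 + 1/578) = -118024219723*(-312325 + 1/578)/520467 = -118024219723/520467*(-180523849/578) = 926355931287724949/13079562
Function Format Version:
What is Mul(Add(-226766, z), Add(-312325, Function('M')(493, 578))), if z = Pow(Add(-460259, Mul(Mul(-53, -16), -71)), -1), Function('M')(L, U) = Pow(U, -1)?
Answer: Rational(926355931287724949, 13079562) ≈ 7.0825e+10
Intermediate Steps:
z = Rational(-1, 520467) (z = Pow(Add(-460259, Mul(848, -71)), -1) = Pow(Add(-460259, -60208), -1) = Pow(-520467, -1) = Rational(-1, 520467) ≈ -1.9214e-6)
Mul(Add(-226766, z), Add(-312325, Function('M')(493, 578))) = Mul(Add(-226766, Rational(-1, 520467)), Add(-312325, Pow(578, -1))) = Mul(Rational(-118024219723, 520467), Add(-312325, Rational(1, 578))) = Mul(Rational(-118024219723, 520467), Rational(-180523849, 578)) = Rational(926355931287724949, 13079562)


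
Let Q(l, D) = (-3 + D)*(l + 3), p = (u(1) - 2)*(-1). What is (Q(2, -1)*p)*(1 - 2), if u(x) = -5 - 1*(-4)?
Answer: 60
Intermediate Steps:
u(x) = -1 (u(x) = -5 + 4 = -1)
p = 3 (p = (-1 - 2)*(-1) = -3*(-1) = 3)
Q(l, D) = (-3 + D)*(3 + l)
(Q(2, -1)*p)*(1 - 2) = ((-9 - 3*2 + 3*(-1) - 1*2)*3)*(1 - 2) = ((-9 - 6 - 3 - 2)*3)*(-1) = -20*3*(-1) = -60*(-1) = 60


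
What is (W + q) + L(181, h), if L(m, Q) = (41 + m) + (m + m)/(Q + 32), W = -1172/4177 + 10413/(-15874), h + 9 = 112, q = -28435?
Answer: -252526539546229/8951269230 ≈ -28211.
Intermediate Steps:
h = 103 (h = -9 + 112 = 103)
W = -62099429/66305698 (W = -1172*1/4177 + 10413*(-1/15874) = -1172/4177 - 10413/15874 = -62099429/66305698 ≈ -0.93656)
L(m, Q) = 41 + m + 2*m/(32 + Q) (L(m, Q) = (41 + m) + (2*m)/(32 + Q) = (41 + m) + 2*m/(32 + Q) = 41 + m + 2*m/(32 + Q))
(W + q) + L(181, h) = (-62099429/66305698 - 28435) + (1312 + 34*181 + 41*103 + 103*181)/(32 + 103) = -1885464622059/66305698 + (1312 + 6154 + 4223 + 18643)/135 = -1885464622059/66305698 + (1/135)*30332 = -1885464622059/66305698 + 30332/135 = -252526539546229/8951269230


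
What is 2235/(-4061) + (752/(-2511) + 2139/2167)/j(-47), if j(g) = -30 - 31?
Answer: -24420602840/43481723967 ≈ -0.56163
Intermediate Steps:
j(g) = -61
2235/(-4061) + (752/(-2511) + 2139/2167)/j(-47) = 2235/(-4061) + (752/(-2511) + 2139/2167)/(-61) = 2235*(-1/4061) + (752*(-1/2511) + 2139*(1/2167))*(-1/61) = -2235/4061 + (-752/2511 + 2139/2167)*(-1/61) = -2235/4061 + (3741445/5441337)*(-1/61) = -2235/4061 - 3741445/331921557 = -24420602840/43481723967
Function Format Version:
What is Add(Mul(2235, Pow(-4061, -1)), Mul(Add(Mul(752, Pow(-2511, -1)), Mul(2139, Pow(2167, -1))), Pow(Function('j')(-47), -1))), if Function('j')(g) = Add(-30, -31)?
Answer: Rational(-24420602840, 43481723967) ≈ -0.56163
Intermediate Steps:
Function('j')(g) = -61
Add(Mul(2235, Pow(-4061, -1)), Mul(Add(Mul(752, Pow(-2511, -1)), Mul(2139, Pow(2167, -1))), Pow(Function('j')(-47), -1))) = Add(Mul(2235, Pow(-4061, -1)), Mul(Add(Mul(752, Pow(-2511, -1)), Mul(2139, Pow(2167, -1))), Pow(-61, -1))) = Add(Mul(2235, Rational(-1, 4061)), Mul(Add(Mul(752, Rational(-1, 2511)), Mul(2139, Rational(1, 2167))), Rational(-1, 61))) = Add(Rational(-2235, 4061), Mul(Add(Rational(-752, 2511), Rational(2139, 2167)), Rational(-1, 61))) = Add(Rational(-2235, 4061), Mul(Rational(3741445, 5441337), Rational(-1, 61))) = Add(Rational(-2235, 4061), Rational(-3741445, 331921557)) = Rational(-24420602840, 43481723967)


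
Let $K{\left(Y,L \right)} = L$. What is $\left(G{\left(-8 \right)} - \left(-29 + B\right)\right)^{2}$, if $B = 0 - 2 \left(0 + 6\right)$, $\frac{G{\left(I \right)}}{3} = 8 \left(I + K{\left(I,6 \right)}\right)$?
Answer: $49$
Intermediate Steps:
$G{\left(I \right)} = 144 + 24 I$ ($G{\left(I \right)} = 3 \cdot 8 \left(I + 6\right) = 3 \cdot 8 \left(6 + I\right) = 3 \left(48 + 8 I\right) = 144 + 24 I$)
$B = -12$ ($B = 0 - 12 = -12$)
$\left(G{\left(-8 \right)} - \left(-29 + B\right)\right)^{2} = \left(\left(144 + 24 \left(-8\right)\right) + \left(29 - -12\right)\right)^{2} = \left(\left(144 - 192\right) + \left(29 + 12\right)\right)^{2} = \left(-48 + 41\right)^{2} = \left(-7\right)^{2} = 49$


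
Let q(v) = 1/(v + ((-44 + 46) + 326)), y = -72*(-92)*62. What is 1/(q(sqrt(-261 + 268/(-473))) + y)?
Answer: 20949586420808/8603743811704575449 + I*sqrt(58520033)/8603743811704575449 ≈ 2.4349e-6 + 8.8913e-16*I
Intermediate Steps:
y = 410688 (y = 6624*62 = 410688)
q(v) = 1/(328 + v) (q(v) = 1/(v + (2 + 326)) = 1/(v + 328) = 1/(328 + v))
1/(q(sqrt(-261 + 268/(-473))) + y) = 1/(1/(328 + sqrt(-261 + 268/(-473))) + 410688) = 1/(1/(328 + sqrt(-261 + 268*(-1/473))) + 410688) = 1/(1/(328 + sqrt(-261 - 268/473)) + 410688) = 1/(1/(328 + sqrt(-123721/473)) + 410688) = 1/(1/(328 + I*sqrt(58520033)/473) + 410688) = 1/(410688 + 1/(328 + I*sqrt(58520033)/473))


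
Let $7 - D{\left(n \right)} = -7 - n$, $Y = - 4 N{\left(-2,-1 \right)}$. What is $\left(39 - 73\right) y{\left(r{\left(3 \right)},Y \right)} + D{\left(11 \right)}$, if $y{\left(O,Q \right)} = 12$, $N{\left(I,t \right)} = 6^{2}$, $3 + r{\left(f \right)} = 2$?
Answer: $-383$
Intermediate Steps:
$r{\left(f \right)} = -1$ ($r{\left(f \right)} = -3 + 2 = -1$)
$N{\left(I,t \right)} = 36$
$Y = -144$ ($Y = \left(-4\right) 36 = -144$)
$D{\left(n \right)} = 14 + n$ ($D{\left(n \right)} = 7 - \left(-7 - n\right) = 7 + \left(7 + n\right) = 14 + n$)
$\left(39 - 73\right) y{\left(r{\left(3 \right)},Y \right)} + D{\left(11 \right)} = \left(39 - 73\right) 12 + \left(14 + 11\right) = \left(39 - 73\right) 12 + 25 = \left(-34\right) 12 + 25 = -408 + 25 = -383$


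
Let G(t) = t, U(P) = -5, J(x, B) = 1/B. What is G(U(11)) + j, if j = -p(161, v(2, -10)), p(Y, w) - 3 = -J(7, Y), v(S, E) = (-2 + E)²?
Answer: -1287/161 ≈ -7.9938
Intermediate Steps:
p(Y, w) = 3 - 1/Y
j = -482/161 (j = -(3 - 1/161) = -1*482/161 = -482/161 ≈ -2.9938)
G(U(11)) + j = -5 - 482/161 = -1287/161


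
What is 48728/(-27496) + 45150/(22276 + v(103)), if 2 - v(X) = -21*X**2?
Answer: -445840849/280765093 ≈ -1.5879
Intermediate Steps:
v(X) = 2 + 21*X**2 (v(X) = 2 - (-21)*X**2 = 2 + 21*X**2)
48728/(-27496) + 45150/(22276 + v(103)) = 48728/(-27496) + 45150/(22276 + (2 + 21*103**2)) = 48728*(-1/27496) + 45150/(22276 + (2 + 21*10609)) = -6091/3437 + 45150/(22276 + (2 + 222789)) = -6091/3437 + 45150/(22276 + 222791) = -6091/3437 + 45150/245067 = -6091/3437 + 45150*(1/245067) = -6091/3437 + 15050/81689 = -445840849/280765093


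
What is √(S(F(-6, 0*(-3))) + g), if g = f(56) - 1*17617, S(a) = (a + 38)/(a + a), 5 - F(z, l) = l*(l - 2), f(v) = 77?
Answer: I*√1753570/10 ≈ 132.42*I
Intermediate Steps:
F(z, l) = 5 - l*(-2 + l) (F(z, l) = 5 - l*(l - 2) = 5 - l*(-2 + l))
S(a) = (38 + a)/(2*a) (S(a) = (38 + a)/((2*a)) = (38 + a)*(1/(2*a)) = (38 + a)/(2*a))
g = -17540 (g = 77 - 1*17617 = 77 - 17617 = -17540)
√(S(F(-6, 0*(-3))) + g) = √((38 + (5 - (0*(-3))² + 2*(0*(-3))))/(2*(5 - (0*(-3))² + 2*(0*(-3)))) - 17540) = √((38 + (5 - 1*0² + 2*0))/(2*(5 - 1*0² + 2*0)) - 17540) = √((38 + (5 - 1*0 + 0))/(2*(5 - 1*0 + 0)) - 17540) = √((38 + (5 + 0 + 0))/(2*(5 + 0 + 0)) - 17540) = √((½)*(38 + 5)/5 - 17540) = √((½)*(⅕)*43 - 17540) = √(43/10 - 17540) = √(-175357/10) = I*√1753570/10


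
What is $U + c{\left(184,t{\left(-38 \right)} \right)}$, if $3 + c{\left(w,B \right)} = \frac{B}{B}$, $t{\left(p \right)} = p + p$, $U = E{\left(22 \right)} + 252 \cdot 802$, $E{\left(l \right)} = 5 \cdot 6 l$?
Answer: $202762$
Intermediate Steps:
$E{\left(l \right)} = 30 l$
$U = 202764$ ($U = 30 \cdot 22 + 252 \cdot 802 = 660 + 202104 = 202764$)
$t{\left(p \right)} = 2 p$
$c{\left(w,B \right)} = -2$ ($c{\left(w,B \right)} = -3 + \frac{B}{B} = -3 + 1 = -2$)
$U + c{\left(184,t{\left(-38 \right)} \right)} = 202764 - 2 = 202762$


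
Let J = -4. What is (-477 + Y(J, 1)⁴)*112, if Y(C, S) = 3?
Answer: -44352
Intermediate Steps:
(-477 + Y(J, 1)⁴)*112 = (-477 + 3⁴)*112 = (-477 + 81)*112 = -396*112 = -44352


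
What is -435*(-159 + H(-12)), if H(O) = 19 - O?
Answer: 55680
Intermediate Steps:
-435*(-159 + H(-12)) = -435*(-159 + (19 - 1*(-12))) = -435*(-159 + (19 + 12)) = -435*(-159 + 31) = -435*(-128) = 55680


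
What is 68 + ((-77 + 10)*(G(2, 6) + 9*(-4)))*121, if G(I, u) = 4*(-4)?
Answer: 421632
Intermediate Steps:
G(I, u) = -16
68 + ((-77 + 10)*(G(2, 6) + 9*(-4)))*121 = 68 + ((-77 + 10)*(-16 + 9*(-4)))*121 = 68 - 67*(-16 - 36)*121 = 68 - 67*(-52)*121 = 68 + 3484*121 = 68 + 421564 = 421632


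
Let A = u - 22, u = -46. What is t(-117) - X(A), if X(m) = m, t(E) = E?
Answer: -49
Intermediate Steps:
A = -68 (A = -46 - 22 = -68)
t(-117) - X(A) = -117 - 1*(-68) = -117 + 68 = -49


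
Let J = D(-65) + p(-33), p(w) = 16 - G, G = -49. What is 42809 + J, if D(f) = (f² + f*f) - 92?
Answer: 51232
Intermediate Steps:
D(f) = -92 + 2*f² (D(f) = (f² + f²) - 92 = 2*f² - 92 = -92 + 2*f²)
p(w) = 65 (p(w) = 16 - 1*(-49) = 16 + 49 = 65)
J = 8423 (J = (-92 + 2*(-65)²) + 65 = (-92 + 2*4225) + 65 = (-92 + 8450) + 65 = 8358 + 65 = 8423)
42809 + J = 42809 + 8423 = 51232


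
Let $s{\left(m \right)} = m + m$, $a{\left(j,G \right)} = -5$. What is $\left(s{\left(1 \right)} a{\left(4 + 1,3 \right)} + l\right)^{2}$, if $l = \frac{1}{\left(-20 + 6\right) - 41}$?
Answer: $\frac{303601}{3025} \approx 100.36$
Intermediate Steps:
$s{\left(m \right)} = 2 m$
$l = - \frac{1}{55}$ ($l = \frac{1}{-14 - 41} = \frac{1}{-55} = - \frac{1}{55} \approx -0.018182$)
$\left(s{\left(1 \right)} a{\left(4 + 1,3 \right)} + l\right)^{2} = \left(2 \cdot 1 \left(-5\right) - \frac{1}{55}\right)^{2} = \left(2 \left(-5\right) - \frac{1}{55}\right)^{2} = \left(-10 - \frac{1}{55}\right)^{2} = \left(- \frac{551}{55}\right)^{2} = \frac{303601}{3025}$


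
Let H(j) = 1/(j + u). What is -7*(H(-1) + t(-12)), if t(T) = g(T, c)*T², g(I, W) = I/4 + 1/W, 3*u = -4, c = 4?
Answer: 2775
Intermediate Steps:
u = -4/3 (u = (⅓)*(-4) = -4/3 ≈ -1.3333)
g(I, W) = 1/W + I/4 (g(I, W) = I*(¼) + 1/W = I/4 + 1/W = 1/W + I/4)
H(j) = 1/(-4/3 + j) (H(j) = 1/(j - 4/3) = 1/(-4/3 + j))
t(T) = T²*(¼ + T/4) (t(T) = (1/4 + T/4)*T² = (¼ + T/4)*T² = T²*(¼ + T/4))
-7*(H(-1) + t(-12)) = -7*(3/(-4 + 3*(-1)) + (¼)*(-12)²*(1 - 12)) = -7*(3/(-4 - 3) + (¼)*144*(-11)) = -7*(3/(-7) - 396) = -7*(3*(-⅐) - 396) = -7*(-3/7 - 396) = -7*(-2775/7) = 2775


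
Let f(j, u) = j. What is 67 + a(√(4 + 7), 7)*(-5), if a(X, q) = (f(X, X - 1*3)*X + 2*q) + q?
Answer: -93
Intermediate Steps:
a(X, q) = X² + 3*q (a(X, q) = (X*X + 2*q) + q = (X² + 2*q) + q = X² + 3*q)
67 + a(√(4 + 7), 7)*(-5) = 67 + ((√(4 + 7))² + 3*7)*(-5) = 67 + ((√11)² + 21)*(-5) = 67 + (11 + 21)*(-5) = 67 + 32*(-5) = 67 - 160 = -93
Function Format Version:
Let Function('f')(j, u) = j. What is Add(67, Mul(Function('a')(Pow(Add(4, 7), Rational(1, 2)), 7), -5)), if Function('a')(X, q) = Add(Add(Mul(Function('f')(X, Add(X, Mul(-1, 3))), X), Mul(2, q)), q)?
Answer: -93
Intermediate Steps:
Function('a')(X, q) = Add(Pow(X, 2), Mul(3, q)) (Function('a')(X, q) = Add(Add(Mul(X, X), Mul(2, q)), q) = Add(Add(Pow(X, 2), Mul(2, q)), q) = Add(Pow(X, 2), Mul(3, q)))
Add(67, Mul(Function('a')(Pow(Add(4, 7), Rational(1, 2)), 7), -5)) = Add(67, Mul(Add(Pow(Pow(Add(4, 7), Rational(1, 2)), 2), Mul(3, 7)), -5)) = Add(67, Mul(Add(Pow(Pow(11, Rational(1, 2)), 2), 21), -5)) = Add(67, Mul(Add(11, 21), -5)) = Add(67, Mul(32, -5)) = Add(67, -160) = -93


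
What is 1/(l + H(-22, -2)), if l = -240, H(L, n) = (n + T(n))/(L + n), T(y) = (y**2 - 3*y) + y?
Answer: -4/961 ≈ -0.0041623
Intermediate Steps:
T(y) = y**2 - 2*y
H(L, n) = (n + n*(-2 + n))/(L + n)
1/(l + H(-22, -2)) = 1/(-240 - 2*(-1 - 2)/(-22 - 2)) = 1/(-240 - 2*(-3)/(-24)) = 1/(-240 - 2*(-1/24)*(-3)) = 1/(-240 - 1/4) = 1/(-961/4) = -4/961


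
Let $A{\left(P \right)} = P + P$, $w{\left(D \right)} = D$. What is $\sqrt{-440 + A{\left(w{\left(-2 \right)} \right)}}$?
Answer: $2 i \sqrt{111} \approx 21.071 i$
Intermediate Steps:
$A{\left(P \right)} = 2 P$
$\sqrt{-440 + A{\left(w{\left(-2 \right)} \right)}} = \sqrt{-440 + 2 \left(-2\right)} = \sqrt{-440 - 4} = \sqrt{-444} = 2 i \sqrt{111}$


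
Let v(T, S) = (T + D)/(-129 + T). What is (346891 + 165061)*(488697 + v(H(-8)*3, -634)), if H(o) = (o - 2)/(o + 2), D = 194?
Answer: 7755846133252/31 ≈ 2.5019e+11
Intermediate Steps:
H(o) = (-2 + o)/(2 + o)
v(T, S) = (194 + T)/(-129 + T) (v(T, S) = (T + 194)/(-129 + T) = (194 + T)/(-129 + T))
(346891 + 165061)*(488697 + v(H(-8)*3, -634)) = (346891 + 165061)*(488697 + (194 + ((-2 - 8)/(2 - 8))*3)/(-129 + ((-2 - 8)/(2 - 8))*3)) = 511952*(488697 + (194 + (-10/(-6))*3)/(-129 + (-10/(-6))*3)) = 511952*(488697 + (194 - ⅙*(-10)*3)/(-129 - ⅙*(-10)*3)) = 511952*(488697 + (194 + (5/3)*3)/(-129 + (5/3)*3)) = 511952*(488697 + (194 + 5)/(-129 + 5)) = 511952*(488697 + 199/(-124)) = 511952*(488697 - 1/124*199) = 511952*(488697 - 199/124) = 511952*(60598229/124) = 7755846133252/31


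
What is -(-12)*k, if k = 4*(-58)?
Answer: -2784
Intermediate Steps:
k = -232
-(-12)*k = -(-12)*(-232) = -1*2784 = -2784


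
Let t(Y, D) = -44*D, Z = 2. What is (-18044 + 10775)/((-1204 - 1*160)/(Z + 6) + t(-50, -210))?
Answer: -14538/18139 ≈ -0.80148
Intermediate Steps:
(-18044 + 10775)/((-1204 - 1*160)/(Z + 6) + t(-50, -210)) = (-18044 + 10775)/((-1204 - 1*160)/(2 + 6) - 44*(-210)) = -7269/((-1204 - 160)/8 + 9240) = -7269/((1/8)*(-1364) + 9240) = -7269/(-341/2 + 9240) = -7269/18139/2 = -7269*2/18139 = -14538/18139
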